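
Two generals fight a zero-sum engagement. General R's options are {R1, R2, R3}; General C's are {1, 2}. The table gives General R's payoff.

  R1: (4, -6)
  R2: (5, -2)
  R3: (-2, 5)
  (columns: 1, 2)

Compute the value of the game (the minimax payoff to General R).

3/2

Row minima: R1 → -6, R2 → -2, R3 → -2; maximin = -2.
Column maxima: 1 → 5, 2 → 5; minimax = 5.
-2 ≠ 5, so there is no saddle point; optimal play is mixed.
R1 is strictly dominated by R2, so General R never plays it.
On the remaining 2×2 (R2, R3 vs 1, 2):
Let General R play R2 with probability p. Expected payoff against 1: 5p + (-2)(1−p) = 7p − 2; against 2: (-2)p + 5(1−p) = −7p + 5.
Setting these equal: 7p − 2 = −7p + 5 ⇒ 14p = 7 ⇒ p = 1/2, and the value is (7)·(1/2) − 2 = 3/2.
For General C: with q = P(1), equating R2's and R3's payoffs gives 7q − 2 = −7q + 5 ⇒ q = 1/2.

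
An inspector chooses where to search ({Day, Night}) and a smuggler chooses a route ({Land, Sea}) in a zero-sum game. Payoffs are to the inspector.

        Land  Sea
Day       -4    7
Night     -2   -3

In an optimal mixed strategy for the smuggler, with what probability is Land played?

Row minima: Day → -4, Night → -3; maximin = -3.
Column maxima: Land → -2, Sea → 7; minimax = -2.
-3 ≠ -2, so there is no saddle point; optimal play is mixed.
Let the inspector play Day with probability p. Expected payoff against Land: (-4)p + (-2)(1−p) = −2p − 2; against Sea: 7p + (-3)(1−p) = 10p − 3.
Setting these equal: −2p − 2 = 10p − 3 ⇒ −12p = -1 ⇒ p = 1/12, and the value is (-2)·(1/12) − 2 = -13/6.
For the smuggler: with q = P(Land), equating Day's and Night's payoffs gives −11q + 7 = q − 3 ⇒ q = 5/6.

5/6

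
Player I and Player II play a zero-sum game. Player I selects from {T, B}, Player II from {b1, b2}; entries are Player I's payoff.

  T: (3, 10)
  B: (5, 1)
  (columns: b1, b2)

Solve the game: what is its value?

Row minima: T → 3, B → 1; maximin = 3.
Column maxima: b1 → 5, b2 → 10; minimax = 5.
3 ≠ 5, so there is no saddle point; optimal play is mixed.
Let Player I play T with probability p. Expected payoff against b1: 3p + 5(1−p) = −2p + 5; against b2: 10p + 1(1−p) = 9p + 1.
Setting these equal: −2p + 5 = 9p + 1 ⇒ −11p = -4 ⇒ p = 4/11, and the value is (-2)·(4/11) + 5 = 47/11.
For Player II: with q = P(b1), equating T's and B's payoffs gives −7q + 10 = 4q + 1 ⇒ q = 9/11.

47/11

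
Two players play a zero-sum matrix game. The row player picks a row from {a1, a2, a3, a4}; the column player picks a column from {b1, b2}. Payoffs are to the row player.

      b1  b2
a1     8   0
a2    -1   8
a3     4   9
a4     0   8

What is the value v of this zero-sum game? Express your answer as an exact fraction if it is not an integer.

Row minima: a1 → 0, a2 → -1, a3 → 4, a4 → 0; maximin = 4.
Column maxima: b1 → 8, b2 → 9; minimax = 8.
4 ≠ 8, so there is no saddle point; optimal play is mixed.
a2 is strictly dominated by a3, so the row player never plays it.
a4 is strictly dominated by a3, so the row player never plays it.
On the remaining 2×2 (a1, a3 vs b1, b2):
Let the row player play a1 with probability p. Expected payoff against b1: 8p + 4(1−p) = 4p + 4; against b2: 0p + 9(1−p) = −9p + 9.
Setting these equal: 4p + 4 = −9p + 9 ⇒ 13p = 5 ⇒ p = 5/13, and the value is (4)·(5/13) + 4 = 72/13.
For the column player: with q = P(b1), equating a1's and a3's payoffs gives 8q = −5q + 9 ⇒ q = 9/13.

72/13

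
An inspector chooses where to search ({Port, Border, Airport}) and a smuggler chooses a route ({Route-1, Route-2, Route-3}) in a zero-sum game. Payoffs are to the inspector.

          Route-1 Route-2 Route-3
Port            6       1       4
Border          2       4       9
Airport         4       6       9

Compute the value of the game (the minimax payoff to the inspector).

Row minima: Port → 1, Border → 2, Airport → 4; maximin = 4.
Column maxima: Route-1 → 6, Route-2 → 6, Route-3 → 9; minimax = 6.
4 ≠ 6, so there is no saddle point; optimal play is mixed.
Route-3 is strictly dominated by Route-2 (it gives the inspector strictly more in every row), so the smuggler never plays it.
With Route-3 eliminated, Border is strictly dominated by Airport (Airport gives the inspector strictly more in every remaining column), so the inspector never plays it.
On the remaining 2×2 (Port, Airport vs Route-1, Route-2):
Let the inspector play Port with probability p. Expected payoff against Route-1: 6p + 4(1−p) = 2p + 4; against Route-2: 1p + 6(1−p) = −5p + 6.
Setting these equal: 2p + 4 = −5p + 6 ⇒ 7p = 2 ⇒ p = 2/7, and the value is (2)·(2/7) + 4 = 32/7.
For the smuggler: with q = P(Route-1), equating Port's and Airport's payoffs gives 5q + 1 = −2q + 6 ⇒ q = 5/7.

32/7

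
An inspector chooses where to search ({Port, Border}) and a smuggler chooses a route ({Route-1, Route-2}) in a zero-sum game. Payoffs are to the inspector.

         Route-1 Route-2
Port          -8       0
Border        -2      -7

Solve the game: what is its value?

-56/13

Row minima: Port → -8, Border → -7; maximin = -7.
Column maxima: Route-1 → -2, Route-2 → 0; minimax = -2.
-7 ≠ -2, so there is no saddle point; optimal play is mixed.
Let the inspector play Port with probability p. Expected payoff against Route-1: (-8)p + (-2)(1−p) = −6p − 2; against Route-2: 0p + (-7)(1−p) = 7p − 7.
Setting these equal: −6p − 2 = 7p − 7 ⇒ −13p = -5 ⇒ p = 5/13, and the value is (-6)·(5/13) − 2 = -56/13.
For the smuggler: with q = P(Route-1), equating Port's and Border's payoffs gives −8q = 5q − 7 ⇒ q = 7/13.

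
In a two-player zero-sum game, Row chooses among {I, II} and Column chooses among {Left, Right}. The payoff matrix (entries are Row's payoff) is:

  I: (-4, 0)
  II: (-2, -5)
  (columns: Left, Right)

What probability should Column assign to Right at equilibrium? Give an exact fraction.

Row minima: I → -4, II → -5; maximin = -4.
Column maxima: Left → -2, Right → 0; minimax = -2.
-4 ≠ -2, so there is no saddle point; optimal play is mixed.
Let Row play I with probability p. Expected payoff against Left: (-4)p + (-2)(1−p) = −2p − 2; against Right: 0p + (-5)(1−p) = 5p − 5.
Setting these equal: −2p − 2 = 5p − 5 ⇒ −7p = -3 ⇒ p = 3/7, and the value is (-2)·(3/7) − 2 = -20/7.
For Column: with q = P(Left), equating I's and II's payoffs gives −4q = 3q − 5 ⇒ q = 5/7.

2/7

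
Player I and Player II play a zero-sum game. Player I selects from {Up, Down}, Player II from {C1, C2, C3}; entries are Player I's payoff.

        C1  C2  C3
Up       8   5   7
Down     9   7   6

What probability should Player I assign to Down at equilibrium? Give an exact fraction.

Row minima: Up → 5, Down → 6; maximin = 6.
Column maxima: C1 → 9, C2 → 7, C3 → 7; minimax = 7.
6 ≠ 7, so there is no saddle point; optimal play is mixed.
C1 is strictly dominated by C2 (it gives Player I strictly more in every row), so Player II never plays it.
On the remaining 2×2 (Up, Down vs C2, C3):
Let Player I play Up with probability p. Expected payoff against C2: 5p + 7(1−p) = −2p + 7; against C3: 7p + 6(1−p) = p + 6.
Setting these equal: −2p + 7 = p + 6 ⇒ −3p = -1 ⇒ p = 1/3, and the value is (-2)·(1/3) + 7 = 19/3.
For Player II: with q = P(C2), equating Up's and Down's payoffs gives −2q + 7 = q + 6 ⇒ q = 1/3.

2/3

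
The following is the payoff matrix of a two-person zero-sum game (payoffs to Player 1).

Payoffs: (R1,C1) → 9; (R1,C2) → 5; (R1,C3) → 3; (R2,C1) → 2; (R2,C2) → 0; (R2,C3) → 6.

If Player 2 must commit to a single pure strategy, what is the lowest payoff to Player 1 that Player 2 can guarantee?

Column maxima: C1 → 9, C2 → 5, C3 → 6.
The smallest of these is 5.

5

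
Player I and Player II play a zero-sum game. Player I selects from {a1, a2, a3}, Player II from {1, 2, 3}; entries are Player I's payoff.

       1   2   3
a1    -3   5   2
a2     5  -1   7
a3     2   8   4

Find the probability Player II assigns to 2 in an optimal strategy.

Row minima: a1 → -3, a2 → -1, a3 → 2; maximin = 2.
Column maxima: 1 → 5, 2 → 8, 3 → 7; minimax = 5.
2 ≠ 5, so there is no saddle point; optimal play is mixed.
a1 is strictly dominated by a3, so Player I never plays it.
3 is strictly dominated by 1 (it gives Player I strictly more in every row), so Player II never plays it.
On the remaining 2×2 (a2, a3 vs 1, 2):
Let Player I play a2 with probability p. Expected payoff against 1: 5p + 2(1−p) = 3p + 2; against 2: (-1)p + 8(1−p) = −9p + 8.
Setting these equal: 3p + 2 = −9p + 8 ⇒ 12p = 6 ⇒ p = 1/2, and the value is (3)·(1/2) + 2 = 7/2.
For Player II: with q = P(1), equating a2's and a3's payoffs gives 6q − 1 = −6q + 8 ⇒ q = 3/4.

1/4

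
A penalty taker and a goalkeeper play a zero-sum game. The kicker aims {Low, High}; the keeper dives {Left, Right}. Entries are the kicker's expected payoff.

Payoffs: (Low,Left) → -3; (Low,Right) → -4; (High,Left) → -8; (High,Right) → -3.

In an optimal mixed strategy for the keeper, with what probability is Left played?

1/6

Row minima: Low → -4, High → -8; maximin = -4.
Column maxima: Left → -3, Right → -3; minimax = -3.
-4 ≠ -3, so there is no saddle point; optimal play is mixed.
Let the kicker play Low with probability p. Expected payoff against Left: (-3)p + (-8)(1−p) = 5p − 8; against Right: (-4)p + (-3)(1−p) = −p − 3.
Setting these equal: 5p − 8 = −p − 3 ⇒ 6p = 5 ⇒ p = 5/6, and the value is (5)·(5/6) − 8 = -23/6.
For the keeper: with q = P(Left), equating Low's and High's payoffs gives q − 4 = −5q − 3 ⇒ q = 1/6.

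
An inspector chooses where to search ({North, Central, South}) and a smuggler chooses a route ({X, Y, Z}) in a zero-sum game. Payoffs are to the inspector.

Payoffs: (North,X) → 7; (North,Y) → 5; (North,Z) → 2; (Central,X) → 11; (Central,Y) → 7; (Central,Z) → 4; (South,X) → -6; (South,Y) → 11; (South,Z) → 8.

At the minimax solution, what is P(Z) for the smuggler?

17/21

Row minima: North → 2, Central → 4, South → -6; maximin = 4.
Column maxima: X → 11, Y → 11, Z → 8; minimax = 8.
4 ≠ 8, so there is no saddle point; optimal play is mixed.
North is strictly dominated by Central, so the inspector never plays it.
Y is strictly dominated by Z (it gives the inspector strictly more in every row), so the smuggler never plays it.
On the remaining 2×2 (Central, South vs X, Z):
Let the inspector play Central with probability p. Expected payoff against X: 11p + (-6)(1−p) = 17p − 6; against Z: 4p + 8(1−p) = −4p + 8.
Setting these equal: 17p − 6 = −4p + 8 ⇒ 21p = 14 ⇒ p = 2/3, and the value is (17)·(2/3) − 6 = 16/3.
For the smuggler: with q = P(X), equating Central's and South's payoffs gives 7q + 4 = −14q + 8 ⇒ q = 4/21.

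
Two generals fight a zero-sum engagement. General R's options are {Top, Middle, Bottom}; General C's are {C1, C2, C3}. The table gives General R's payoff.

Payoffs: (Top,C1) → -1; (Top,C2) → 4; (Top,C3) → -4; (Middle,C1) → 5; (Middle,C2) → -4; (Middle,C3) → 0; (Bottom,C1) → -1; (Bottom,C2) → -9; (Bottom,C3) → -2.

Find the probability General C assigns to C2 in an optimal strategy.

Row minima: Top → -4, Middle → -4, Bottom → -9; maximin = -4.
Column maxima: C1 → 5, C2 → 4, C3 → 0; minimax = 0.
-4 ≠ 0, so there is no saddle point; optimal play is mixed.
Bottom is strictly dominated by Middle, so General R never plays it.
C1 is strictly dominated by C3 (it gives General R strictly more in every row), so General C never plays it.
On the remaining 2×2 (Top, Middle vs C2, C3):
Let General R play Top with probability p. Expected payoff against C2: 4p + (-4)(1−p) = 8p − 4; against C3: (-4)p + 0(1−p) = −4p.
Setting these equal: 8p − 4 = −4p ⇒ 12p = 4 ⇒ p = 1/3, and the value is (8)·(1/3) − 4 = -4/3.
For General C: with q = P(C2), equating Top's and Middle's payoffs gives 8q − 4 = −4q ⇒ q = 1/3.

1/3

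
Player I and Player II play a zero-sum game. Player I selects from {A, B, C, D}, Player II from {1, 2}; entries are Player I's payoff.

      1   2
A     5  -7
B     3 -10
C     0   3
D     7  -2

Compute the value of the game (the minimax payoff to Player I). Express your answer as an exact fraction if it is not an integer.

Row minima: A → -7, B → -10, C → 0, D → -2; maximin = 0.
Column maxima: 1 → 7, 2 → 3; minimax = 3.
0 ≠ 3, so there is no saddle point; optimal play is mixed.
A is strictly dominated by D, so Player I never plays it.
B is strictly dominated by D, so Player I never plays it.
On the remaining 2×2 (C, D vs 1, 2):
Let Player I play C with probability p. Expected payoff against 1: 0p + 7(1−p) = −7p + 7; against 2: 3p + (-2)(1−p) = 5p − 2.
Setting these equal: −7p + 7 = 5p − 2 ⇒ −12p = -9 ⇒ p = 3/4, and the value is (-7)·(3/4) + 7 = 7/4.
For Player II: with q = P(1), equating C's and D's payoffs gives −3q + 3 = 9q − 2 ⇒ q = 5/12.

7/4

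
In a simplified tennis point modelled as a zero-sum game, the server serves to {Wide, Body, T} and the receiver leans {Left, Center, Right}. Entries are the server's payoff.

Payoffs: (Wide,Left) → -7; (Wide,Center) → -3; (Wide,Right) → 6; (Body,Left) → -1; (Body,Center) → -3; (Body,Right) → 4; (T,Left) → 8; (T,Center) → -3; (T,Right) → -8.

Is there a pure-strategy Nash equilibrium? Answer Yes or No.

Yes

Row minima: Wide → -7, Body → -3, T → -8; maximin = -3.
Column maxima: Left → 8, Center → -3, Right → 6; minimax = -3.
maximin = minimax = -3, so a saddle point exists.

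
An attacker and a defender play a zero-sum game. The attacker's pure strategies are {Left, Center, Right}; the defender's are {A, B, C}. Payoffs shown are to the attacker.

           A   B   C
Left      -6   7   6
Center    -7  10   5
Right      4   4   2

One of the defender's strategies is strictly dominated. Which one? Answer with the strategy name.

B

C holds the attacker's payoff strictly below B in every row: 6 < 7, 5 < 10, 2 < 4.
So B is strictly dominated for the defender.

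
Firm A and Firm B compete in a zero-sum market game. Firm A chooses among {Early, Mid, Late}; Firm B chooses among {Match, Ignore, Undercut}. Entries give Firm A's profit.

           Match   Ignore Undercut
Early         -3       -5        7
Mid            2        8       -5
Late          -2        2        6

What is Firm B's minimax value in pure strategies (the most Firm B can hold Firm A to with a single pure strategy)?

Column maxima: Match → 2, Ignore → 8, Undercut → 7.
The smallest of these is 2.

2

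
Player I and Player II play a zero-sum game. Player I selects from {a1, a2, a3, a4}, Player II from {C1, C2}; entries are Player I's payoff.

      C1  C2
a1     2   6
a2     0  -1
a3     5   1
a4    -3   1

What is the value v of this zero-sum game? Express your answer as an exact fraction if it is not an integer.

Row minima: a1 → 2, a2 → -1, a3 → 1, a4 → -3; maximin = 2.
Column maxima: C1 → 5, C2 → 6; minimax = 5.
2 ≠ 5, so there is no saddle point; optimal play is mixed.
a2 is strictly dominated by a1, so Player I never plays it.
a4 is strictly dominated by a1, so Player I never plays it.
On the remaining 2×2 (a1, a3 vs C1, C2):
Let Player I play a1 with probability p. Expected payoff against C1: 2p + 5(1−p) = −3p + 5; against C2: 6p + 1(1−p) = 5p + 1.
Setting these equal: −3p + 5 = 5p + 1 ⇒ −8p = -4 ⇒ p = 1/2, and the value is (-3)·(1/2) + 5 = 7/2.
For Player II: with q = P(C1), equating a1's and a3's payoffs gives −4q + 6 = 4q + 1 ⇒ q = 5/8.

7/2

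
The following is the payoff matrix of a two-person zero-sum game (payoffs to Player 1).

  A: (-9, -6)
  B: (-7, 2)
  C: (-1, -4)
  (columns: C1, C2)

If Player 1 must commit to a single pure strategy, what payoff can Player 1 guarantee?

Row minima: A → -9, B → -7, C → -4.
The best of these is -4.

-4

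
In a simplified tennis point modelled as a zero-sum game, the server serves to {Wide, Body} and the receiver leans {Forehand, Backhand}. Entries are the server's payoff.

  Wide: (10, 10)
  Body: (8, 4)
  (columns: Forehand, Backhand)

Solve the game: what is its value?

10

Row minima: Wide → 10, Body → 4; maximin = 10.
Column maxima: Forehand → 10, Backhand → 10; minimax = 10.
Since maximin = minimax = 10, there is a saddle point and the value is 10.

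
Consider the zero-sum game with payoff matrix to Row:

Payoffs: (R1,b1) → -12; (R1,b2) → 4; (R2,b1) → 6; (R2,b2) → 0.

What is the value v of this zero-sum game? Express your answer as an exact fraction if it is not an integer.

12/11

Row minima: R1 → -12, R2 → 0; maximin = 0.
Column maxima: b1 → 6, b2 → 4; minimax = 4.
0 ≠ 4, so there is no saddle point; optimal play is mixed.
Let Row play R1 with probability p. Expected payoff against b1: (-12)p + 6(1−p) = −18p + 6; against b2: 4p + 0(1−p) = 4p.
Setting these equal: −18p + 6 = 4p ⇒ −22p = -6 ⇒ p = 3/11, and the value is (-18)·(3/11) + 6 = 12/11.
For Column: with q = P(b1), equating R1's and R2's payoffs gives −16q + 4 = 6q ⇒ q = 2/11.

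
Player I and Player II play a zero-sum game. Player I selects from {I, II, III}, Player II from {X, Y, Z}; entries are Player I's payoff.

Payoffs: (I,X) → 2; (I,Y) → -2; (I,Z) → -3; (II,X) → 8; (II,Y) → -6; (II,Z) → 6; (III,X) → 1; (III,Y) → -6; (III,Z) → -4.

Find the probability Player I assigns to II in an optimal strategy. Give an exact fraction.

1/13

Row minima: I → -3, II → -6, III → -6; maximin = -3.
Column maxima: X → 8, Y → -2, Z → 6; minimax = -2.
-3 ≠ -2, so there is no saddle point; optimal play is mixed.
III is strictly dominated by I, so Player I never plays it.
X is strictly dominated by Y (it gives Player I strictly more in every row), so Player II never plays it.
On the remaining 2×2 (I, II vs Y, Z):
Let Player I play I with probability p. Expected payoff against Y: (-2)p + (-6)(1−p) = 4p − 6; against Z: (-3)p + 6(1−p) = −9p + 6.
Setting these equal: 4p − 6 = −9p + 6 ⇒ 13p = 12 ⇒ p = 12/13, and the value is (4)·(12/13) − 6 = -30/13.
For Player II: with q = P(Y), equating I's and II's payoffs gives q − 3 = −12q + 6 ⇒ q = 9/13.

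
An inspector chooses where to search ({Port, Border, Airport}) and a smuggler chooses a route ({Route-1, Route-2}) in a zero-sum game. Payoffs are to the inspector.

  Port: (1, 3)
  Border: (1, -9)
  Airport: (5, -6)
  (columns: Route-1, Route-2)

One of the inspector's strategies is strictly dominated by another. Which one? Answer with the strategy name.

Airport gives a strictly higher payoff than Border against every column: 5 > 1, -6 > -9.
So Border is strictly dominated and the inspector never plays it.

Border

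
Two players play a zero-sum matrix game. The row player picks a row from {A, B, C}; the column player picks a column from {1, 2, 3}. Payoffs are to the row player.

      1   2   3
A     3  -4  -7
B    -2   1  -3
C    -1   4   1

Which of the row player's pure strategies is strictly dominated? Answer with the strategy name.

B

C gives a strictly higher payoff than B against every column: -1 > -2, 4 > 1, 1 > -3.
So B is strictly dominated and the row player never plays it.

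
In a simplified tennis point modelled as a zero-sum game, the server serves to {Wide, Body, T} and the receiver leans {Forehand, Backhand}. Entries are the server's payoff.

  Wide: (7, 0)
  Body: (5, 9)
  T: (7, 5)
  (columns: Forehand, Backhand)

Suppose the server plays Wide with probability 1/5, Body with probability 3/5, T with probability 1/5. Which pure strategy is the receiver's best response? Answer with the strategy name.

Forehand

If the receiver plays Forehand, the server's expected payoff is (1/5)·7 + (3/5)·5 + (1/5)·7 = 29/5.
If the receiver plays Backhand, the server's expected payoff is (1/5)·0 + (3/5)·9 + (1/5)·5 = 32/5.
The receiver minimizes the server's payoff; the smallest is 29/5, so the best response is Forehand.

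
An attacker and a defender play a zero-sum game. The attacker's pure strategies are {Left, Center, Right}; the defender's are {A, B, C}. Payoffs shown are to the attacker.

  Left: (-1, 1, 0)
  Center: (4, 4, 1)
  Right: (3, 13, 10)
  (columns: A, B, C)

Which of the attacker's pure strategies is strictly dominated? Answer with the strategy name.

Center gives a strictly higher payoff than Left against every column: 4 > -1, 4 > 1, 1 > 0.
So Left is strictly dominated and the attacker never plays it.

Left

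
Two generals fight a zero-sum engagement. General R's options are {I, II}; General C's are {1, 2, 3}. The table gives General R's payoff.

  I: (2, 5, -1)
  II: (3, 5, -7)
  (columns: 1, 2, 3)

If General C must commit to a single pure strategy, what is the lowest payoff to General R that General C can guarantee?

-1

Column maxima: 1 → 3, 2 → 5, 3 → -1.
The smallest of these is -1.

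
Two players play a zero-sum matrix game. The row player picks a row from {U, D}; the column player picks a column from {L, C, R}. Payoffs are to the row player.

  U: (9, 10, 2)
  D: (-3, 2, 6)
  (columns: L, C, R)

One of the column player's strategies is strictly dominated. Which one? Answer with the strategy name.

C

L holds the row player's payoff strictly below C in every row: 9 < 10, -3 < 2.
So C is strictly dominated for the column player.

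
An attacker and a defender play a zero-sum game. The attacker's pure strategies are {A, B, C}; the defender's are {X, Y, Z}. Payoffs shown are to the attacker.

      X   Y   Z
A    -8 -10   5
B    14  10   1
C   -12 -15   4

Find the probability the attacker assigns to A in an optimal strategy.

Row minima: A → -10, B → 1, C → -15; maximin = 1.
Column maxima: X → 14, Y → 10, Z → 5; minimax = 5.
1 ≠ 5, so there is no saddle point; optimal play is mixed.
C is strictly dominated by A, so the attacker never plays it.
X is strictly dominated by Y (it gives the attacker strictly more in every row), so the defender never plays it.
On the remaining 2×2 (A, B vs Y, Z):
Let the attacker play A with probability p. Expected payoff against Y: (-10)p + 10(1−p) = −20p + 10; against Z: 5p + 1(1−p) = 4p + 1.
Setting these equal: −20p + 10 = 4p + 1 ⇒ −24p = -9 ⇒ p = 3/8, and the value is (-20)·(3/8) + 10 = 5/2.
For the defender: with q = P(Y), equating A's and B's payoffs gives −15q + 5 = 9q + 1 ⇒ q = 1/6.

3/8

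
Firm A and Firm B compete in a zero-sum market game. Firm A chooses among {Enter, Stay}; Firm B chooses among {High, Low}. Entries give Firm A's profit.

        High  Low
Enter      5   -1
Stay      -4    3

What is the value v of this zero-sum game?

Row minima: Enter → -1, Stay → -4; maximin = -1.
Column maxima: High → 5, Low → 3; minimax = 3.
-1 ≠ 3, so there is no saddle point; optimal play is mixed.
Let Firm A play Enter with probability p. Expected payoff against High: 5p + (-4)(1−p) = 9p − 4; against Low: (-1)p + 3(1−p) = −4p + 3.
Setting these equal: 9p − 4 = −4p + 3 ⇒ 13p = 7 ⇒ p = 7/13, and the value is (9)·(7/13) − 4 = 11/13.
For Firm B: with q = P(High), equating Enter's and Stay's payoffs gives 6q − 1 = −7q + 3 ⇒ q = 4/13.

11/13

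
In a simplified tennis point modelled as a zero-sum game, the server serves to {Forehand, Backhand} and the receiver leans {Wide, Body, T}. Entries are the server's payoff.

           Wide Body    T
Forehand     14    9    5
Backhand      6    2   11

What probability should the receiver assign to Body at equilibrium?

6/13

Row minima: Forehand → 5, Backhand → 2; maximin = 5.
Column maxima: Wide → 14, Body → 9, T → 11; minimax = 9.
5 ≠ 9, so there is no saddle point; optimal play is mixed.
Wide is strictly dominated by Body (it gives the server strictly more in every row), so the receiver never plays it.
On the remaining 2×2 (Forehand, Backhand vs Body, T):
Let the server play Forehand with probability p. Expected payoff against Body: 9p + 2(1−p) = 7p + 2; against T: 5p + 11(1−p) = −6p + 11.
Setting these equal: 7p + 2 = −6p + 11 ⇒ 13p = 9 ⇒ p = 9/13, and the value is (7)·(9/13) + 2 = 89/13.
For the receiver: with q = P(Body), equating Forehand's and Backhand's payoffs gives 4q + 5 = −9q + 11 ⇒ q = 6/13.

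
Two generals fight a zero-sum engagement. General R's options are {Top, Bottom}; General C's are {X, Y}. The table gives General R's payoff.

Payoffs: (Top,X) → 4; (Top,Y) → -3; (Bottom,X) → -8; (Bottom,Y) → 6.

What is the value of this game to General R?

0

Row minima: Top → -3, Bottom → -8; maximin = -3.
Column maxima: X → 4, Y → 6; minimax = 4.
-3 ≠ 4, so there is no saddle point; optimal play is mixed.
Let General R play Top with probability p. Expected payoff against X: 4p + (-8)(1−p) = 12p − 8; against Y: (-3)p + 6(1−p) = −9p + 6.
Setting these equal: 12p − 8 = −9p + 6 ⇒ 21p = 14 ⇒ p = 2/3, and the value is (12)·(2/3) − 8 = 0.
For General C: with q = P(X), equating Top's and Bottom's payoffs gives 7q − 3 = −14q + 6 ⇒ q = 3/7.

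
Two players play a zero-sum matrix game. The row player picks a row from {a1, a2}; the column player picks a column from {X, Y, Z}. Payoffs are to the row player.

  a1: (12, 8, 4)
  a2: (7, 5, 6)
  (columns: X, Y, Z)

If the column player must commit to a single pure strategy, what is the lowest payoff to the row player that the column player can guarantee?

Column maxima: X → 12, Y → 8, Z → 6.
The smallest of these is 6.

6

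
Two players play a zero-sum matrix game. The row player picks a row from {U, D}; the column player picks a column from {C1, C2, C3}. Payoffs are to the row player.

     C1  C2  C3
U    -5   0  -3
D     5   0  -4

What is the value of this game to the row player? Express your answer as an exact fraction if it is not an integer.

Row minima: U → -5, D → -4; maximin = -4.
Column maxima: C1 → 5, C2 → 0, C3 → -3; minimax = -3.
-4 ≠ -3, so there is no saddle point; optimal play is mixed.
C2 is strictly dominated by C3 (it gives the row player strictly more in every row), so the column player never plays it.
On the remaining 2×2 (U, D vs C1, C3):
Let the row player play U with probability p. Expected payoff against C1: (-5)p + 5(1−p) = −10p + 5; against C3: (-3)p + (-4)(1−p) = p − 4.
Setting these equal: −10p + 5 = p − 4 ⇒ −11p = -9 ⇒ p = 9/11, and the value is (-10)·(9/11) + 5 = -35/11.
For the column player: with q = P(C1), equating U's and D's payoffs gives −2q − 3 = 9q − 4 ⇒ q = 1/11.

-35/11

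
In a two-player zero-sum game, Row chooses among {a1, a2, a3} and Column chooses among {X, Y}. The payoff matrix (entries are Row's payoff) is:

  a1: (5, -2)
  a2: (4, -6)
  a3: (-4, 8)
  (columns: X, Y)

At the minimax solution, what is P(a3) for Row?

Row minima: a1 → -2, a2 → -6, a3 → -4; maximin = -2.
Column maxima: X → 5, Y → 8; minimax = 5.
-2 ≠ 5, so there is no saddle point; optimal play is mixed.
a2 is strictly dominated by a1, so Row never plays it.
On the remaining 2×2 (a1, a3 vs X, Y):
Let Row play a1 with probability p. Expected payoff against X: 5p + (-4)(1−p) = 9p − 4; against Y: (-2)p + 8(1−p) = −10p + 8.
Setting these equal: 9p − 4 = −10p + 8 ⇒ 19p = 12 ⇒ p = 12/19, and the value is (9)·(12/19) − 4 = 32/19.
For Column: with q = P(X), equating a1's and a3's payoffs gives 7q − 2 = −12q + 8 ⇒ q = 10/19.

7/19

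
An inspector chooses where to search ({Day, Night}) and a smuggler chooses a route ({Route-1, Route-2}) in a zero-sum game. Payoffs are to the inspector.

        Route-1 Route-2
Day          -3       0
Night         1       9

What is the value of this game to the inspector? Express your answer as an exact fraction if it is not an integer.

Row minima: Day → -3, Night → 1; maximin = 1.
Column maxima: Route-1 → 1, Route-2 → 9; minimax = 1.
Since maximin = minimax = 1, there is a saddle point and the value is 1.

1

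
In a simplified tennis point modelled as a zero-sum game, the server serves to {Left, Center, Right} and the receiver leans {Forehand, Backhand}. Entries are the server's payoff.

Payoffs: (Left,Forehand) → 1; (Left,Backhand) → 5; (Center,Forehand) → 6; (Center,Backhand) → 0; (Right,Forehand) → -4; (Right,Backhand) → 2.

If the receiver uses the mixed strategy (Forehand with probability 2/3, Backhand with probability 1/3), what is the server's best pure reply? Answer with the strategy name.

Expected payoff of Left: (2/3)·1 + (1/3)·5 = 7/3.
Expected payoff of Center: (2/3)·6 + (1/3)·0 = 4.
Expected payoff of Right: (2/3)·(-4) + (1/3)·2 = -2.
The largest is 4, so the server's best response is Center.

Center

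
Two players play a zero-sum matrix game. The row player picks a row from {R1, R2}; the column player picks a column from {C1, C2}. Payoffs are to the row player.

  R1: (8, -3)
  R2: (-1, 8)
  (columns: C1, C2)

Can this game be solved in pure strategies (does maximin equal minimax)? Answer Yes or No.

No

Row minima: R1 → -3, R2 → -1; maximin = -1.
Column maxima: C1 → 8, C2 → 8; minimax = 8.
-1 ≠ 8, so no pure-strategy equilibrium exists.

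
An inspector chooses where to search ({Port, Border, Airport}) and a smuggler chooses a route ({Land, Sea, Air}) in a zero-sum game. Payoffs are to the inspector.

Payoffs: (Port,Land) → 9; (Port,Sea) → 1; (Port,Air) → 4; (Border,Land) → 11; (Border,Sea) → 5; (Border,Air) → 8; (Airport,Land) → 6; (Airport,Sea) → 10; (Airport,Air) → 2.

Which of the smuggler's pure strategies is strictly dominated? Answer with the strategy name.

Land

Air holds the inspector's payoff strictly below Land in every row: 4 < 9, 8 < 11, 2 < 6.
So Land is strictly dominated for the smuggler.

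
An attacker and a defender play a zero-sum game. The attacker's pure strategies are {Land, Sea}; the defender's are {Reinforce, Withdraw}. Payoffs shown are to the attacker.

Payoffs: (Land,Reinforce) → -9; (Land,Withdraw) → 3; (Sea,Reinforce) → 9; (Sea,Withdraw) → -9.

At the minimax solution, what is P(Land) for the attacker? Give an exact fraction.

Row minima: Land → -9, Sea → -9; maximin = -9.
Column maxima: Reinforce → 9, Withdraw → 3; minimax = 3.
-9 ≠ 3, so there is no saddle point; optimal play is mixed.
Let the attacker play Land with probability p. Expected payoff against Reinforce: (-9)p + 9(1−p) = −18p + 9; against Withdraw: 3p + (-9)(1−p) = 12p − 9.
Setting these equal: −18p + 9 = 12p − 9 ⇒ −30p = -18 ⇒ p = 3/5, and the value is (-18)·(3/5) + 9 = -9/5.
For the defender: with q = P(Reinforce), equating Land's and Sea's payoffs gives −12q + 3 = 18q − 9 ⇒ q = 2/5.

3/5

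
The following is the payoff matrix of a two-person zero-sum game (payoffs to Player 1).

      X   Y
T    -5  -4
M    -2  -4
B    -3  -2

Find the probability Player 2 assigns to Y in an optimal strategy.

1/3

Row minima: T → -5, M → -4, B → -3; maximin = -3.
Column maxima: X → -2, Y → -2; minimax = -2.
-3 ≠ -2, so there is no saddle point; optimal play is mixed.
T is strictly dominated by B, so Player 1 never plays it.
On the remaining 2×2 (M, B vs X, Y):
Let Player 1 play M with probability p. Expected payoff against X: (-2)p + (-3)(1−p) = p − 3; against Y: (-4)p + (-2)(1−p) = −2p − 2.
Setting these equal: p − 3 = −2p − 2 ⇒ 3p = 1 ⇒ p = 1/3, and the value is (1)·(1/3) − 3 = -8/3.
For Player 2: with q = P(X), equating M's and B's payoffs gives 2q − 4 = −q − 2 ⇒ q = 2/3.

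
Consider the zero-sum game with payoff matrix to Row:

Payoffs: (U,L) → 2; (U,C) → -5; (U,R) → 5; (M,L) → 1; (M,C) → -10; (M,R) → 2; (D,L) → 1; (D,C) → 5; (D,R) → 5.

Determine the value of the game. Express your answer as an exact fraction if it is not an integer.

15/11

Row minima: U → -5, M → -10, D → 1; maximin = 1.
Column maxima: L → 2, C → 5, R → 5; minimax = 2.
1 ≠ 2, so there is no saddle point; optimal play is mixed.
M is strictly dominated by U, so Row never plays it.
R is strictly dominated by L (it gives Row strictly more in every row), so Column never plays it.
On the remaining 2×2 (U, D vs L, C):
Let Row play U with probability p. Expected payoff against L: 2p + 1(1−p) = p + 1; against C: (-5)p + 5(1−p) = −10p + 5.
Setting these equal: p + 1 = −10p + 5 ⇒ 11p = 4 ⇒ p = 4/11, and the value is (1)·(4/11) + 1 = 15/11.
For Column: with q = P(L), equating U's and D's payoffs gives 7q − 5 = −4q + 5 ⇒ q = 10/11.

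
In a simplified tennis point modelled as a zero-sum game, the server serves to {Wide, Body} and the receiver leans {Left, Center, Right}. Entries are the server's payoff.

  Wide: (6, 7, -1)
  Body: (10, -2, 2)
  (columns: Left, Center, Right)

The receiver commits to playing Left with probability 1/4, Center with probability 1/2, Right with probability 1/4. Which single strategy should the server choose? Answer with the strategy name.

Wide

Expected payoff of Wide: (1/4)·6 + (1/2)·7 + (1/4)·(-1) = 19/4.
Expected payoff of Body: (1/4)·10 + (1/2)·(-2) + (1/4)·2 = 2.
The largest is 19/4, so the server's best response is Wide.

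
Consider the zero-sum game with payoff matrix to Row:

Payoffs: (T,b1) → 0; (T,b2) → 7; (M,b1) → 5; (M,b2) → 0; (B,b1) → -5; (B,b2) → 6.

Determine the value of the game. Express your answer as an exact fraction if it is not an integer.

Row minima: T → 0, M → 0, B → -5; maximin = 0.
Column maxima: b1 → 5, b2 → 7; minimax = 5.
0 ≠ 5, so there is no saddle point; optimal play is mixed.
B is strictly dominated by T, so Row never plays it.
On the remaining 2×2 (T, M vs b1, b2):
Let Row play T with probability p. Expected payoff against b1: 0p + 5(1−p) = −5p + 5; against b2: 7p + 0(1−p) = 7p.
Setting these equal: −5p + 5 = 7p ⇒ −12p = -5 ⇒ p = 5/12, and the value is (-5)·(5/12) + 5 = 35/12.
For Column: with q = P(b1), equating T's and M's payoffs gives −7q + 7 = 5q ⇒ q = 7/12.

35/12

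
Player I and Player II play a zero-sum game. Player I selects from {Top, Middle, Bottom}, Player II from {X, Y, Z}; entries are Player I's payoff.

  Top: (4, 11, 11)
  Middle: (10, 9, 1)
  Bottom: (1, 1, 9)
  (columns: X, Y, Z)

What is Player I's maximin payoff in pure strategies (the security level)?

Row minima: Top → 4, Middle → 1, Bottom → 1.
The best of these is 4.

4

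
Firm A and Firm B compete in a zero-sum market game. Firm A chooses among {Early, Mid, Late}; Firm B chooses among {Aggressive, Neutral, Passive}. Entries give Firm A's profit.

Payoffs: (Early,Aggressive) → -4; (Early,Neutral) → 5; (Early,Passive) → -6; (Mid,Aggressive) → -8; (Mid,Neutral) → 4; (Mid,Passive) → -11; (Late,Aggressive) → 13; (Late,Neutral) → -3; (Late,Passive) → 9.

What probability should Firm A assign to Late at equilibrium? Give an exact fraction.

11/23

Row minima: Early → -6, Mid → -11, Late → -3; maximin = -3.
Column maxima: Aggressive → 13, Neutral → 5, Passive → 9; minimax = 5.
-3 ≠ 5, so there is no saddle point; optimal play is mixed.
Mid is strictly dominated by Early, so Firm A never plays it.
Aggressive is strictly dominated by Passive (it gives Firm A strictly more in every row), so Firm B never plays it.
On the remaining 2×2 (Early, Late vs Neutral, Passive):
Let Firm A play Early with probability p. Expected payoff against Neutral: 5p + (-3)(1−p) = 8p − 3; against Passive: (-6)p + 9(1−p) = −15p + 9.
Setting these equal: 8p − 3 = −15p + 9 ⇒ 23p = 12 ⇒ p = 12/23, and the value is (8)·(12/23) − 3 = 27/23.
For Firm B: with q = P(Neutral), equating Early's and Late's payoffs gives 11q − 6 = −12q + 9 ⇒ q = 15/23.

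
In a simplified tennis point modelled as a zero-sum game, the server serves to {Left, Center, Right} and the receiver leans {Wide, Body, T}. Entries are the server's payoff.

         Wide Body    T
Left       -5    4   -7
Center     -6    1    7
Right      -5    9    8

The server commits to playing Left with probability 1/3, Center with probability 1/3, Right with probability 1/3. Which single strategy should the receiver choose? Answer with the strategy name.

If the receiver plays Wide, the server's expected payoff is (1/3)·(-5) + (1/3)·(-6) + (1/3)·(-5) = -16/3.
If the receiver plays Body, the server's expected payoff is (1/3)·4 + (1/3)·1 + (1/3)·9 = 14/3.
If the receiver plays T, the server's expected payoff is (1/3)·(-7) + (1/3)·7 + (1/3)·8 = 8/3.
The receiver minimizes the server's payoff; the smallest is -16/3, so the best response is Wide.

Wide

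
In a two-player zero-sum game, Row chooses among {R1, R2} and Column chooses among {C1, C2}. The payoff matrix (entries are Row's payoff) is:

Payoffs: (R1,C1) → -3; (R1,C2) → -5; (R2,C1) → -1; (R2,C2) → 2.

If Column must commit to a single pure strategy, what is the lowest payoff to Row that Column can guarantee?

Column maxima: C1 → -1, C2 → 2.
The smallest of these is -1.

-1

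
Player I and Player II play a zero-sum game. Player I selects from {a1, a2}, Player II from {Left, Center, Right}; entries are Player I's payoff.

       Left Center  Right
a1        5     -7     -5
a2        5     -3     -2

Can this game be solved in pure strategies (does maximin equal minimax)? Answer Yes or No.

Row minima: a1 → -7, a2 → -3; maximin = -3.
Column maxima: Left → 5, Center → -3, Right → -2; minimax = -3.
maximin = minimax = -3, so a saddle point exists.

Yes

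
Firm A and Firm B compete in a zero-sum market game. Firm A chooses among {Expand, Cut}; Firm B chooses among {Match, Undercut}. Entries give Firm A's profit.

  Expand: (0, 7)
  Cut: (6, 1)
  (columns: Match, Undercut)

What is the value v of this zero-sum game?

7/2

Row minima: Expand → 0, Cut → 1; maximin = 1.
Column maxima: Match → 6, Undercut → 7; minimax = 6.
1 ≠ 6, so there is no saddle point; optimal play is mixed.
Let Firm A play Expand with probability p. Expected payoff against Match: 0p + 6(1−p) = −6p + 6; against Undercut: 7p + 1(1−p) = 6p + 1.
Setting these equal: −6p + 6 = 6p + 1 ⇒ −12p = -5 ⇒ p = 5/12, and the value is (-6)·(5/12) + 6 = 7/2.
For Firm B: with q = P(Match), equating Expand's and Cut's payoffs gives −7q + 7 = 5q + 1 ⇒ q = 1/2.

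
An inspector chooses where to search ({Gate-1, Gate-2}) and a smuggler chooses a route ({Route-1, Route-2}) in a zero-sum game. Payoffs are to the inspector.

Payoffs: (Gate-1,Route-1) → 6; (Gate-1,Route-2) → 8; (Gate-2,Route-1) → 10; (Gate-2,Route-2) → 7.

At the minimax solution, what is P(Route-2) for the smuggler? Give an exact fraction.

4/5

Row minima: Gate-1 → 6, Gate-2 → 7; maximin = 7.
Column maxima: Route-1 → 10, Route-2 → 8; minimax = 8.
7 ≠ 8, so there is no saddle point; optimal play is mixed.
Let the inspector play Gate-1 with probability p. Expected payoff against Route-1: 6p + 10(1−p) = −4p + 10; against Route-2: 8p + 7(1−p) = p + 7.
Setting these equal: −4p + 10 = p + 7 ⇒ −5p = -3 ⇒ p = 3/5, and the value is (-4)·(3/5) + 10 = 38/5.
For the smuggler: with q = P(Route-1), equating Gate-1's and Gate-2's payoffs gives −2q + 8 = 3q + 7 ⇒ q = 1/5.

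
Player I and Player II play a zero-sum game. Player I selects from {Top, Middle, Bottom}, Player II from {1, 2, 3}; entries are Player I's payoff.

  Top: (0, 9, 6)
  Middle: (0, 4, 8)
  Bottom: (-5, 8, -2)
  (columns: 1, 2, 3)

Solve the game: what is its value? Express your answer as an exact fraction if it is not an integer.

0

Row minima: Top → 0, Middle → 0, Bottom → -5; maximin = 0.
Column maxima: 1 → 0, 2 → 9, 3 → 8; minimax = 0.
Since maximin = minimax = 0, there is a saddle point and the value is 0.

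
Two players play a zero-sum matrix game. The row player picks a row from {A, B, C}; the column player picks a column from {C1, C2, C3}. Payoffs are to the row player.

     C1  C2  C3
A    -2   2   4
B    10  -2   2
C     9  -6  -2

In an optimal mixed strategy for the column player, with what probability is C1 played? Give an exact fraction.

1/4

Row minima: A → -2, B → -2, C → -6; maximin = -2.
Column maxima: C1 → 10, C2 → 2, C3 → 4; minimax = 2.
-2 ≠ 2, so there is no saddle point; optimal play is mixed.
C is strictly dominated by B, so the row player never plays it.
C3 is strictly dominated by C2 (it gives the row player strictly more in every row), so the column player never plays it.
On the remaining 2×2 (A, B vs C1, C2):
Let the row player play A with probability p. Expected payoff against C1: (-2)p + 10(1−p) = −12p + 10; against C2: 2p + (-2)(1−p) = 4p − 2.
Setting these equal: −12p + 10 = 4p − 2 ⇒ −16p = -12 ⇒ p = 3/4, and the value is (-12)·(3/4) + 10 = 1.
For the column player: with q = P(C1), equating A's and B's payoffs gives −4q + 2 = 12q − 2 ⇒ q = 1/4.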